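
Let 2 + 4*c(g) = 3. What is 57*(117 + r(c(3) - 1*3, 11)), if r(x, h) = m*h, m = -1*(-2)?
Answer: 7923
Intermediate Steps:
c(g) = 1/4 (c(g) = -1/2 + (1/4)*3 = -1/2 + 3/4 = 1/4)
m = 2
r(x, h) = 2*h
57*(117 + r(c(3) - 1*3, 11)) = 57*(117 + 2*11) = 57*(117 + 22) = 57*139 = 7923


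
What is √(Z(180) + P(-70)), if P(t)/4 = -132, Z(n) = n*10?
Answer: 2*√318 ≈ 35.665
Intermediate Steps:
Z(n) = 10*n
P(t) = -528 (P(t) = 4*(-132) = -528)
√(Z(180) + P(-70)) = √(10*180 - 528) = √(1800 - 528) = √1272 = 2*√318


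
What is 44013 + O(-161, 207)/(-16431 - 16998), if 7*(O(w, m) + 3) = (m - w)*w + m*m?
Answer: 10299190459/234003 ≈ 44013.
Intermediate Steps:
O(w, m) = -3 + m²/7 + w*(m - w)/7 (O(w, m) = -3 + ((m - w)*w + m*m)/7 = -3 + (w*(m - w) + m²)/7 = -3 + (m² + w*(m - w))/7 = -3 + (m²/7 + w*(m - w)/7) = -3 + m²/7 + w*(m - w)/7)
44013 + O(-161, 207)/(-16431 - 16998) = 44013 + (-3 - ⅐*(-161)² + (⅐)*207² + (⅐)*207*(-161))/(-16431 - 16998) = 44013 + (-3 - ⅐*25921 + (⅐)*42849 - 4761)/(-33429) = 44013 + (-3 - 3703 + 42849/7 - 4761)*(-1/33429) = 44013 - 16420/7*(-1/33429) = 44013 + 16420/234003 = 10299190459/234003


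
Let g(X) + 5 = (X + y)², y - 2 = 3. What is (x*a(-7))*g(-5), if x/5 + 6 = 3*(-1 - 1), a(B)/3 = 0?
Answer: 0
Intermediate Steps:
y = 5 (y = 2 + 3 = 5)
g(X) = -5 + (5 + X)² (g(X) = -5 + (X + 5)² = -5 + (5 + X)²)
a(B) = 0 (a(B) = 3*0 = 0)
x = -60 (x = -30 + 5*(3*(-1 - 1)) = -30 + 5*(3*(-2)) = -30 + 5*(-6) = -30 - 30 = -60)
(x*a(-7))*g(-5) = (-60*0)*(-5 + (5 - 5)²) = 0*(-5 + 0²) = 0*(-5 + 0) = 0*(-5) = 0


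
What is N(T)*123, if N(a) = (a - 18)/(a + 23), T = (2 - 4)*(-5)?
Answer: -328/11 ≈ -29.818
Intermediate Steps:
T = 10 (T = -2*(-5) = 10)
N(a) = (-18 + a)/(23 + a)
N(T)*123 = ((-18 + 10)/(23 + 10))*123 = (-8/33)*123 = ((1/33)*(-8))*123 = -8/33*123 = -328/11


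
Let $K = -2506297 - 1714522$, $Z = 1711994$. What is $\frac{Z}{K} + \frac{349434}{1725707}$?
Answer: $- \frac{1479502363312}{7283896894033} \approx -0.20312$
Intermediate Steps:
$K = -4220819$
$\frac{Z}{K} + \frac{349434}{1725707} = \frac{1711994}{-4220819} + \frac{349434}{1725707} = 1711994 \left(- \frac{1}{4220819}\right) + 349434 \cdot \frac{1}{1725707} = - \frac{1711994}{4220819} + \frac{349434}{1725707} = - \frac{1479502363312}{7283896894033}$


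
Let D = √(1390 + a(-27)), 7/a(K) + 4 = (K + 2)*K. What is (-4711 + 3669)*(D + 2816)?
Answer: -2934272 - 3126*√69537743/671 ≈ -2.9731e+6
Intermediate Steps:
a(K) = 7/(-4 + K*(2 + K)) (a(K) = 7/(-4 + (K + 2)*K) = 7/(-4 + (2 + K)*K) = 7/(-4 + K*(2 + K)))
D = 3*√69537743/671 (D = √(1390 + 7/(-4 + (-27)² + 2*(-27))) = √(1390 + 7/(-4 + 729 - 54)) = √(1390 + 7/671) = √(932697/671) = 3*√69537743/671 ≈ 37.283)
(-4711 + 3669)*(D + 2816) = (-4711 + 3669)*(3*√69537743/671 + 2816) = -1042*(2816 + 3*√69537743/671) = -2934272 - 3126*√69537743/671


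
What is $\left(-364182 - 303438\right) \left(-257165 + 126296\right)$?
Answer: $87370761780$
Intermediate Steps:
$\left(-364182 - 303438\right) \left(-257165 + 126296\right) = \left(-364182 - 303438\right) \left(-130869\right) = \left(-667620\right) \left(-130869\right) = 87370761780$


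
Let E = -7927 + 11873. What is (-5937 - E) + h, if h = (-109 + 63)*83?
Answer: -13701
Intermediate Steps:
E = 3946
h = -3818 (h = -46*83 = -3818)
(-5937 - E) + h = (-5937 - 1*3946) - 3818 = (-5937 - 3946) - 3818 = -9883 - 3818 = -13701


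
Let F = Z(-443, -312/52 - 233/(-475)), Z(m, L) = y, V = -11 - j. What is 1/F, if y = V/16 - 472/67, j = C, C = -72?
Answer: -1072/3465 ≈ -0.30938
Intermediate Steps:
j = -72
V = 61 (V = -11 - 1*(-72) = -11 + 72 = 61)
y = -3465/1072 (y = 61/16 - 472/67 = -3465/1072 ≈ -3.2323)
Z(m, L) = -3465/1072
F = -3465/1072 ≈ -3.2323
1/F = 1/(-3465/1072) = -1072/3465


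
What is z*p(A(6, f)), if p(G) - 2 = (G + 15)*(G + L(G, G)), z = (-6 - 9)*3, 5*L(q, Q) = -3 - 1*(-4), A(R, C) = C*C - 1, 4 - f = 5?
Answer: -225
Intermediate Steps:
f = -1 (f = 4 - 1*5 = 4 - 5 = -1)
A(R, C) = -1 + C² (A(R, C) = C² - 1 = -1 + C²)
L(q, Q) = ⅕ (L(q, Q) = (-3 - 1*(-4))/5 = (-3 + 4)/5 = (⅕)*1 = ⅕)
z = -45 (z = -15*3 = -45)
p(G) = 2 + (15 + G)*(⅕ + G) (p(G) = 2 + (G + 15)*(G + ⅕) = 2 + (15 + G)*(⅕ + G))
z*p(A(6, f)) = -45*(5 + (-1 + (-1)²)² + 76*(-1 + (-1)²)/5) = -45*(5 + (-1 + 1)² + 76*(-1 + 1)/5) = -45*(5 + 0² + (76/5)*0) = -45*(5 + 0 + 0) = -45*5 = -225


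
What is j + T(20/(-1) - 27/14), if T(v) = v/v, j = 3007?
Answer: 3008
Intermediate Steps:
T(v) = 1
j + T(20/(-1) - 27/14) = 3007 + 1 = 3008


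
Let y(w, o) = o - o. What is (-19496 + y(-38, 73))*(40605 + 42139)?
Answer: -1613177024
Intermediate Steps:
y(w, o) = 0
(-19496 + y(-38, 73))*(40605 + 42139) = (-19496 + 0)*(40605 + 42139) = -19496*82744 = -1613177024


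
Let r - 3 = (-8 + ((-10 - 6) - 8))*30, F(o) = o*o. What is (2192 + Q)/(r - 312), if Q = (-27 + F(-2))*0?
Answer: -2192/1269 ≈ -1.7273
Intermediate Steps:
F(o) = o²
r = -957 (r = 3 + (-8 + ((-10 - 6) - 8))*30 = 3 + (-8 + (-16 - 8))*30 = 3 + (-8 - 24)*30 = 3 - 32*30 = 3 - 960 = -957)
Q = 0 (Q = (-27 + (-2)²)*0 = (-27 + 4)*0 = -23*0 = 0)
(2192 + Q)/(r - 312) = (2192 + 0)/(-957 - 312) = 2192/(-1269) = 2192*(-1/1269) = -2192/1269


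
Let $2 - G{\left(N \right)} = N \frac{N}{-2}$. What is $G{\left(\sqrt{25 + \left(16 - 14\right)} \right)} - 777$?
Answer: $- \frac{1523}{2} \approx -761.5$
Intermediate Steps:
$G{\left(N \right)} = 2 + \frac{N^{2}}{2}$ ($G{\left(N \right)} = 2 - N \frac{N}{-2} = 2 - N N \left(- \frac{1}{2}\right) = 2 - N \left(- \frac{N}{2}\right) = 2 - - \frac{N^{2}}{2} = 2 + \frac{N^{2}}{2}$)
$G{\left(\sqrt{25 + \left(16 - 14\right)} \right)} - 777 = \left(2 + \frac{\left(\sqrt{25 + \left(16 - 14\right)}\right)^{2}}{2}\right) - 777 = \left(2 + \frac{\left(\sqrt{25 + 2}\right)^{2}}{2}\right) - 777 = \left(2 + \frac{\left(\sqrt{27}\right)^{2}}{2}\right) - 777 = \left(2 + \frac{\left(3 \sqrt{3}\right)^{2}}{2}\right) - 777 = \left(2 + \frac{1}{2} \cdot 27\right) - 777 = \left(2 + \frac{27}{2}\right) - 777 = \frac{31}{2} - 777 = - \frac{1523}{2}$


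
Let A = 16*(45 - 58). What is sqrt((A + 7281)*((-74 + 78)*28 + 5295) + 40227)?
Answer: sqrt(38283938) ≈ 6187.4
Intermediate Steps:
A = -208 (A = 16*(-13) = -208)
sqrt((A + 7281)*((-74 + 78)*28 + 5295) + 40227) = sqrt((-208 + 7281)*((-74 + 78)*28 + 5295) + 40227) = sqrt(7073*(4*28 + 5295) + 40227) = sqrt(7073*(112 + 5295) + 40227) = sqrt(7073*5407 + 40227) = sqrt(38243711 + 40227) = sqrt(38283938)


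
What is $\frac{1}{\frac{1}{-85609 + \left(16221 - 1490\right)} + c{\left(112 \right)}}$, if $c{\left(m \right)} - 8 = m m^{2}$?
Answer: $\frac{70878}{99579053807} \approx 7.1178 \cdot 10^{-7}$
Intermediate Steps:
$c{\left(m \right)} = 8 + m^{3}$ ($c{\left(m \right)} = 8 + m m^{2} = 8 + m^{3}$)
$\frac{1}{\frac{1}{-85609 + \left(16221 - 1490\right)} + c{\left(112 \right)}} = \frac{1}{\frac{1}{-85609 + \left(16221 - 1490\right)} + \left(8 + 112^{3}\right)} = \frac{1}{\frac{1}{-85609 + \left(16221 - 1490\right)} + \left(8 + 1404928\right)} = \frac{1}{\frac{1}{-85609 + 14731} + 1404936} = \frac{1}{\frac{1}{-70878} + 1404936} = \frac{1}{- \frac{1}{70878} + 1404936} = \frac{1}{\frac{99579053807}{70878}} = \frac{70878}{99579053807}$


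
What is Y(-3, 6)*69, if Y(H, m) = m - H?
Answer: 621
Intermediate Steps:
Y(-3, 6)*69 = (6 - 1*(-3))*69 = (6 + 3)*69 = 9*69 = 621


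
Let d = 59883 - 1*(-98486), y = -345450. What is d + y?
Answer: -187081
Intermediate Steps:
d = 158369 (d = 59883 + 98486 = 158369)
d + y = 158369 - 345450 = -187081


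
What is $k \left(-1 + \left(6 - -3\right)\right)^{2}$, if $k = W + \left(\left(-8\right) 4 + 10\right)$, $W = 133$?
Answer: $7104$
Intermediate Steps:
$k = 111$ ($k = 133 + \left(\left(-8\right) 4 + 10\right) = 133 + \left(-32 + 10\right) = 133 - 22 = 111$)
$k \left(-1 + \left(6 - -3\right)\right)^{2} = 111 \left(-1 + \left(6 - -3\right)\right)^{2} = 111 \left(-1 + \left(6 + 3\right)\right)^{2} = 111 \left(-1 + 9\right)^{2} = 111 \cdot 8^{2} = 111 \cdot 64 = 7104$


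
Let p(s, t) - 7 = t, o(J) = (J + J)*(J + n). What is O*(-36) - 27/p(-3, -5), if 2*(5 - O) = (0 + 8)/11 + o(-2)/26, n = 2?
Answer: -3969/22 ≈ -180.41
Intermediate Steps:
o(J) = 2*J*(2 + J) (o(J) = (J + J)*(J + 2) = (2*J)*(2 + J) = 2*J*(2 + J))
p(s, t) = 7 + t
O = 51/11 (O = 5 - ((0 + 8)/11 + (2*(-2)*(2 - 2))/26)/2 = 5 - (8*(1/11) + (2*(-2)*0)*(1/26))/2 = 5 - (8/11 + 0*(1/26))/2 = 5 - (8/11 + 0)/2 = 5 - ½*8/11 = 5 - 4/11 = 51/11 ≈ 4.6364)
O*(-36) - 27/p(-3, -5) = (51/11)*(-36) - 27/(7 - 5) = -1836/11 - 27/2 = -3969/22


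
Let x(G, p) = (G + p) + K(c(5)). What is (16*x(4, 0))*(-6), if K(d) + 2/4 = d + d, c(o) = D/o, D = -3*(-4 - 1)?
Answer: -912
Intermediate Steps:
D = 15 (D = -3*(-5) = 15)
c(o) = 15/o
K(d) = -½ + 2*d (K(d) = -½ + (d + d) = -½ + 2*d)
x(G, p) = 11/2 + G + p (x(G, p) = (G + p) + (-½ + 2*(15/5)) = (G + p) + (-½ + 2*(15*(⅕))) = (G + p) + (-½ + 2*3) = (G + p) + (-½ + 6) = (G + p) + 11/2 = 11/2 + G + p)
(16*x(4, 0))*(-6) = (16*(11/2 + 4 + 0))*(-6) = (16*(19/2))*(-6) = 152*(-6) = -912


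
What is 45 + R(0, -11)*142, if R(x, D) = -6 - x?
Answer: -807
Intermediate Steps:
45 + R(0, -11)*142 = 45 + (-6 - 1*0)*142 = 45 + (-6 + 0)*142 = 45 - 6*142 = 45 - 852 = -807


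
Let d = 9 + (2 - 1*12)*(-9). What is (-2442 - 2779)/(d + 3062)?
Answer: -5221/3161 ≈ -1.6517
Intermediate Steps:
d = 99 (d = 9 + (2 - 12)*(-9) = 9 - 10*(-9) = 9 + 90 = 99)
(-2442 - 2779)/(d + 3062) = (-2442 - 2779)/(99 + 3062) = -5221/3161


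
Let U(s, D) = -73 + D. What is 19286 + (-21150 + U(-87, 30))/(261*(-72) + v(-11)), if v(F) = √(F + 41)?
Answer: 1135173587630/58856539 + 21193*√30/353139234 ≈ 19287.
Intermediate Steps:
v(F) = √(41 + F)
19286 + (-21150 + U(-87, 30))/(261*(-72) + v(-11)) = 19286 + (-21150 + (-73 + 30))/(261*(-72) + √(41 - 11)) = 19286 + (-21150 - 43)/(-18792 + √30) = 19286 - 21193/(-18792 + √30)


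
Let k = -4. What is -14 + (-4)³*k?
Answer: 242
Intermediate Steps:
-14 + (-4)³*k = -14 + (-4)³*(-4) = -14 - 64*(-4) = -14 + 256 = 242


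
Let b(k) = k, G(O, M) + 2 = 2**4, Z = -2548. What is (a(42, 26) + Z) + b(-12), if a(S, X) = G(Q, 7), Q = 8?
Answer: -2546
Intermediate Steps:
G(O, M) = 14 (G(O, M) = -2 + 2**4 = -2 + 16 = 14)
a(S, X) = 14
(a(42, 26) + Z) + b(-12) = (14 - 2548) - 12 = -2534 - 12 = -2546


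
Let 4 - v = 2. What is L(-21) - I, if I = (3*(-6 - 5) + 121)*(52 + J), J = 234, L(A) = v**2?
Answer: -25164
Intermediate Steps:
v = 2 (v = 4 - 1*2 = 4 - 2 = 2)
L(A) = 4 (L(A) = 2**2 = 4)
I = 25168 (I = (3*(-6 - 5) + 121)*(52 + 234) = (3*(-11) + 121)*286 = (-33 + 121)*286 = 88*286 = 25168)
L(-21) - I = 4 - 1*25168 = 4 - 25168 = -25164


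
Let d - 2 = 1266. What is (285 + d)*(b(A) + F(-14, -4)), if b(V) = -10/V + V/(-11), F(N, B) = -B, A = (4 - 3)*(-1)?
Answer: 240715/11 ≈ 21883.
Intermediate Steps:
A = -1 (A = 1*(-1) = -1)
b(V) = -10/V - V/11 (b(V) = -10/V + V*(-1/11) = -10/V - V/11)
d = 1268 (d = 2 + 1266 = 1268)
(285 + d)*(b(A) + F(-14, -4)) = (285 + 1268)*((-10/(-1) - 1/11*(-1)) - 1*(-4)) = 1553*((-10*(-1) + 1/11) + 4) = 1553*((10 + 1/11) + 4) = 1553*(111/11 + 4) = 1553*(155/11) = 240715/11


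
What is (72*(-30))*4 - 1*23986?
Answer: -32626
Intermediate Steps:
(72*(-30))*4 - 1*23986 = -2160*4 - 23986 = -8640 - 23986 = -32626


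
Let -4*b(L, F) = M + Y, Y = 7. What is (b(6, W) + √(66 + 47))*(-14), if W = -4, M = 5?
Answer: 42 - 14*√113 ≈ -106.82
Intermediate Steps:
b(L, F) = -3 (b(L, F) = -(5 + 7)/4 = -¼*12 = -3)
(b(6, W) + √(66 + 47))*(-14) = (-3 + √(66 + 47))*(-14) = (-3 + √113)*(-14) = 42 - 14*√113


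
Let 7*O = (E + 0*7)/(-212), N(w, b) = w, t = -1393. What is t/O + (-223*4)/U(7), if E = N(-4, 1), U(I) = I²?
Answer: -25324239/49 ≈ -5.1682e+5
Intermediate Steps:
E = -4
O = 1/371 (O = ((-4 + 0*7)/(-212))/7 = ((-4 + 0)*(-1/212))/7 = (-4*(-1/212))/7 = (⅐)*(1/53) = 1/371 ≈ 0.0026954)
t/O + (-223*4)/U(7) = -1393/1/371 + (-223*4)/(7²) = -1393*371 - 892/49 = -516803 - 892*1/49 = -516803 - 892/49 = -25324239/49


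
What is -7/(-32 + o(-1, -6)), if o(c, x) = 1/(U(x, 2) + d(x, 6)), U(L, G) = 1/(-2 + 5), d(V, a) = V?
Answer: 119/547 ≈ 0.21755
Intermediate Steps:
U(L, G) = 1/3
o(c, x) = 1/(1/3 + x)
-7/(-32 + o(-1, -6)) = -7/(-32 + 3/(1 + 3*(-6))) = -7/(-32 + 3/(1 - 18)) = -7/(-32 + 3/(-17)) = -7/(-32 + 3*(-1/17)) = -7/(-32 - 3/17) = -7/(-547/17) = -17/547*(-7) = 119/547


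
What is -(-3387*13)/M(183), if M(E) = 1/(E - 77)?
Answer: 4667286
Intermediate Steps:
M(E) = 1/(-77 + E)
-(-3387*13)/M(183) = -(-3387*13)/(1/(-77 + 183)) = -(-44031)/(1/106) = -(-44031)/1/106 = -(-44031)*106 = -1*(-4667286) = 4667286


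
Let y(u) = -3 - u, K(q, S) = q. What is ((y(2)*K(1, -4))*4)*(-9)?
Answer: 180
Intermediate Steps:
((y(2)*K(1, -4))*4)*(-9) = (((-3 - 1*2)*1)*4)*(-9) = (((-3 - 2)*1)*4)*(-9) = (-5*1*4)*(-9) = -5*4*(-9) = -20*(-9) = 180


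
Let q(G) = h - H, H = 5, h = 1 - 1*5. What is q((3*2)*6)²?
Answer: 81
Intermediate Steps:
h = -4 (h = 1 - 5 = -4)
q(G) = -9 (q(G) = -4 - 1*5 = -4 - 5 = -9)
q((3*2)*6)² = (-9)² = 81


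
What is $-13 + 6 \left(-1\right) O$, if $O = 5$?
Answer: $-43$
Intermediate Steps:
$-13 + 6 \left(-1\right) O = -13 + 6 \left(-1\right) 5 = -13 - 30 = -43$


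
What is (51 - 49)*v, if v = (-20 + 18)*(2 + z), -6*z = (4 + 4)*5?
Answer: 56/3 ≈ 18.667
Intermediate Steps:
z = -20/3 (z = -(4 + 4)*5/6 = -4*5/3 = -1/6*40 = -20/3 ≈ -6.6667)
v = 28/3 (v = (-20 + 18)*(2 - 20/3) = -2*(-14/3) = 28/3 ≈ 9.3333)
(51 - 49)*v = (51 - 49)*(28/3) = 2*(28/3) = 56/3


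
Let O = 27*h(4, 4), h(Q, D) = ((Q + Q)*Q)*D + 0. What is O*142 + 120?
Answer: 490872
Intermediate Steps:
h(Q, D) = 2*D*Q**2 (h(Q, D) = ((2*Q)*Q)*D + 0 = (2*Q**2)*D + 0 = 2*D*Q**2 + 0 = 2*D*Q**2)
O = 3456 (O = 27*(2*4*4**2) = 27*(2*4*16) = 27*128 = 3456)
O*142 + 120 = 3456*142 + 120 = 490752 + 120 = 490872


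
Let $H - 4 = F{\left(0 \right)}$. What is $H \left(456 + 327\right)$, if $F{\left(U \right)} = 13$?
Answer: $13311$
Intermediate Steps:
$H = 17$ ($H = 4 + 13 = 17$)
$H \left(456 + 327\right) = 17 \left(456 + 327\right) = 17 \cdot 783 = 13311$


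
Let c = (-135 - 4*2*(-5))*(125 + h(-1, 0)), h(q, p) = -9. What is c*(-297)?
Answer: 3272940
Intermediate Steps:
c = -11020 (c = (-135 - 4*2*(-5))*(125 - 9) = (-135 - 8*(-5))*116 = (-135 + 40)*116 = -95*116 = -11020)
c*(-297) = -11020*(-297) = 3272940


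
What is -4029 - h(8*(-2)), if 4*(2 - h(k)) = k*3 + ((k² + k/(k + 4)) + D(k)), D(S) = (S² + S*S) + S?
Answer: -11564/3 ≈ -3854.7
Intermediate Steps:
D(S) = S + 2*S² (D(S) = (S² + S²) + S = 2*S² + S = S + 2*S²)
h(k) = 2 - 3*k/4 - k²/4 - k/(4*(4 + k)) - k*(1 + 2*k)/4 (h(k) = 2 - (k*3 + ((k² + k/(k + 4)) + k*(1 + 2*k)))/4 = 2 - (3*k + ((k² + k/(4 + k)) + k*(1 + 2*k)))/4 = 2 - (3*k + (k² + k/(4 + k) + k*(1 + 2*k)))/4 = 2 - (k² + 3*k + k/(4 + k) + k*(1 + 2*k))/4 = 2 + (-3*k/4 - k²/4 - k/(4*(4 + k)) - k*(1 + 2*k)/4) = 2 - 3*k/4 - k²/4 - k/(4*(4 + k)) - k*(1 + 2*k)/4)
-4029 - h(8*(-2)) = -4029 - (32 - 16*(8*(-2))² - 72*(-2) - 3*(8*(-2))³)/(4*(4 + 8*(-2))) = -4029 - (32 - 16*(-16)² - 9*(-16) - 3*(-16)³)/(4*(4 - 16)) = -4029 - (32 - 16*256 + 144 - 3*(-4096))/(4*(-12)) = -4029 - (-1)*(32 - 4096 + 144 + 12288)/(4*12) = -4029 - (-1)*8368/(4*12) = -4029 - 1*(-523/3) = -4029 + 523/3 = -11564/3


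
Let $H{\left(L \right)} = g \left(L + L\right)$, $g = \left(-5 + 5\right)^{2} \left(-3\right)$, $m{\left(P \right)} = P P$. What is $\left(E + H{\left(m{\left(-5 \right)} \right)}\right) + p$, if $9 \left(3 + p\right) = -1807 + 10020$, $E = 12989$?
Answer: $\frac{125087}{9} \approx 13899.0$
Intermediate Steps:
$m{\left(P \right)} = P^{2}$
$g = 0$ ($g = 0^{2} \left(-3\right) = 0 \left(-3\right) = 0$)
$p = \frac{8186}{9}$ ($p = -3 + \frac{-1807 + 10020}{9} = -3 + \frac{1}{9} \cdot 8213 = -3 + \frac{8213}{9} = \frac{8186}{9} \approx 909.56$)
$H{\left(L \right)} = 0$ ($H{\left(L \right)} = 0 \left(L + L\right) = 0 \cdot 2 L = 0$)
$\left(E + H{\left(m{\left(-5 \right)} \right)}\right) + p = \left(12989 + 0\right) + \frac{8186}{9} = 12989 + \frac{8186}{9} = \frac{125087}{9}$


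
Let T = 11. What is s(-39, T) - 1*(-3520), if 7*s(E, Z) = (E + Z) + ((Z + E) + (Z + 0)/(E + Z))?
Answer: 688341/196 ≈ 3511.9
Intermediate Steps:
s(E, Z) = 2*E/7 + 2*Z/7 + Z/(7*(E + Z)) (s(E, Z) = ((E + Z) + ((Z + E) + (Z + 0)/(E + Z)))/7 = ((E + Z) + ((E + Z) + Z/(E + Z)))/7 = ((E + Z) + (E + Z + Z/(E + Z)))/7 = (2*E + 2*Z + Z/(E + Z))/7 = 2*E/7 + 2*Z/7 + Z/(7*(E + Z)))
s(-39, T) - 1*(-3520) = (11 + 2*(-39)² + 2*11² + 4*(-39)*11)/(7*(-39 + 11)) - 1*(-3520) = (⅐)*(11 + 2*1521 + 2*121 - 1716)/(-28) + 3520 = (⅐)*(-1/28)*(11 + 3042 + 242 - 1716) + 3520 = (⅐)*(-1/28)*1579 + 3520 = -1579/196 + 3520 = 688341/196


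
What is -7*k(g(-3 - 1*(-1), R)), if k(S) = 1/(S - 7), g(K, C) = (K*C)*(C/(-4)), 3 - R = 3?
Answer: 1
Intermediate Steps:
R = 0 (R = 3 - 1*3 = 3 - 3 = 0)
g(K, C) = -K*C²/4 (g(K, C) = (C*K)*(C*(-¼)) = (C*K)*(-C/4) = -K*C²/4)
k(S) = 1/(-7 + S)
-7*k(g(-3 - 1*(-1), R)) = -7/(-7 - ¼*(-3 - 1*(-1))*0²) = -7/(-7 - ¼*(-3 + 1)*0) = -7/(-7 - ¼*(-2)*0) = -7/(-7 + 0) = -7/(-7) = -7*(-⅐) = 1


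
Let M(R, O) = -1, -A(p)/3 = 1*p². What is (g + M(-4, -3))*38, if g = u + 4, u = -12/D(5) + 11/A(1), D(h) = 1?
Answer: -1444/3 ≈ -481.33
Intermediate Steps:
A(p) = -3*p²
u = -47/3 (u = -12/1 + 11/((-3*1²)) = -12*1 + 11/((-3*1)) = -12 + 11/(-3) = -12 + 11*(-⅓) = -12 - 11/3 = -47/3 ≈ -15.667)
g = -35/3 (g = -47/3 + 4 = -35/3 ≈ -11.667)
(g + M(-4, -3))*38 = (-35/3 - 1)*38 = -38/3*38 = -1444/3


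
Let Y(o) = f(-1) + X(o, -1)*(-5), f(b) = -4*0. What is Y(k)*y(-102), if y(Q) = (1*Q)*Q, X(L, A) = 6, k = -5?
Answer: -312120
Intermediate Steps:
f(b) = 0
y(Q) = Q² (y(Q) = Q*Q = Q²)
Y(o) = -30 (Y(o) = 0 + 6*(-5) = 0 - 30 = -30)
Y(k)*y(-102) = -30*(-102)² = -30*10404 = -312120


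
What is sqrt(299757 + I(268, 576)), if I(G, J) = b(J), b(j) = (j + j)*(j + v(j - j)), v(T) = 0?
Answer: 23*sqrt(1821) ≈ 981.48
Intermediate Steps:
b(j) = 2*j**2 (b(j) = (j + j)*(j + 0) = (2*j)*j = 2*j**2)
I(G, J) = 2*J**2
sqrt(299757 + I(268, 576)) = sqrt(299757 + 2*576**2) = sqrt(299757 + 2*331776) = sqrt(299757 + 663552) = sqrt(963309) = 23*sqrt(1821)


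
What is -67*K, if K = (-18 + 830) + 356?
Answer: -78256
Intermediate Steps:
K = 1168 (K = 812 + 356 = 1168)
-67*K = -67*1168 = -78256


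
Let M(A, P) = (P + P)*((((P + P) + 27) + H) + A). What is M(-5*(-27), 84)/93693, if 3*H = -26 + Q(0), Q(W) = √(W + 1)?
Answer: 54040/93693 ≈ 0.57678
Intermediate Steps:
Q(W) = √(1 + W)
H = -25/3 (H = (-26 + √(1 + 0))/3 = (-26 + √1)/3 = (-26 + 1)/3 = (⅓)*(-25) = -25/3 ≈ -8.3333)
M(A, P) = 2*P*(56/3 + A + 2*P) (M(A, P) = (P + P)*((((P + P) + 27) - 25/3) + A) = (2*P)*(((2*P + 27) - 25/3) + A) = (2*P)*(((27 + 2*P) - 25/3) + A) = (2*P)*((56/3 + 2*P) + A) = (2*P)*(56/3 + A + 2*P) = 2*P*(56/3 + A + 2*P))
M(-5*(-27), 84)/93693 = ((⅔)*84*(56 + 3*(-5*(-27)) + 6*84))/93693 = ((⅔)*84*(56 + 3*135 + 504))*(1/93693) = ((⅔)*84*(56 + 405 + 504))*(1/93693) = ((⅔)*84*965)*(1/93693) = 54040*(1/93693) = 54040/93693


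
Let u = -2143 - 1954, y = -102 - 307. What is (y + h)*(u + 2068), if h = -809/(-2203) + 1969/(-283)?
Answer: 525712684629/623449 ≈ 8.4323e+5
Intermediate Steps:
h = -4108760/623449 (h = -809*(-1/2203) + 1969*(-1/283) = 809/2203 - 1969/283 = -4108760/623449 ≈ -6.5904)
y = -409
u = -4097
(y + h)*(u + 2068) = (-409 - 4108760/623449)*(-4097 + 2068) = -259099401/623449*(-2029) = 525712684629/623449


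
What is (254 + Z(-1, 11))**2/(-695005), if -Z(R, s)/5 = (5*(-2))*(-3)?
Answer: -10816/695005 ≈ -0.015562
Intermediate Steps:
Z(R, s) = -150 (Z(R, s) = -5*5*(-2)*(-3) = -(-50)*(-3) = -5*30 = -150)
(254 + Z(-1, 11))**2/(-695005) = (254 - 150)**2/(-695005) = 104**2*(-1/695005) = 10816*(-1/695005) = -10816/695005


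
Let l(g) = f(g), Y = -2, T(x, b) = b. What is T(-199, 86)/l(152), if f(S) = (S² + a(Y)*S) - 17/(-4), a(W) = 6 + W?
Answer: 344/94865 ≈ 0.0036262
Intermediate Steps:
f(S) = 17/4 + S² + 4*S (f(S) = (S² + (6 - 2)*S) - 17/(-4) = (S² + 4*S) - 17*(-¼) = (S² + 4*S) + 17/4 = 17/4 + S² + 4*S)
l(g) = 17/4 + g² + 4*g
T(-199, 86)/l(152) = 86/(17/4 + 152² + 4*152) = 86/(17/4 + 23104 + 608) = 86/(94865/4) = 86*(4/94865) = 344/94865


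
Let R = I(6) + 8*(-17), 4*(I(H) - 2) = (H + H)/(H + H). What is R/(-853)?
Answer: 535/3412 ≈ 0.15680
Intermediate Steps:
I(H) = 9/4 (I(H) = 2 + ((H + H)/(H + H))/4 = 2 + ((2*H)/((2*H)))/4 = 2 + ((2*H)*(1/(2*H)))/4 = 2 + (¼)*1 = 2 + ¼ = 9/4)
R = -535/4 (R = 9/4 + 8*(-17) = 9/4 - 136 = -535/4 ≈ -133.75)
R/(-853) = -535/4/(-853) = -535/4*(-1/853) = 535/3412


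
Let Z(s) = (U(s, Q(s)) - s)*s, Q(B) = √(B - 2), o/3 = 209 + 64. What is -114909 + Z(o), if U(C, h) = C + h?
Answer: -114909 + 819*√817 ≈ -91499.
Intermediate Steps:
o = 819 (o = 3*(209 + 64) = 3*273 = 819)
Q(B) = √(-2 + B)
Z(s) = s*√(-2 + s) (Z(s) = ((s + √(-2 + s)) - s)*s = √(-2 + s)*s = s*√(-2 + s))
-114909 + Z(o) = -114909 + 819*√(-2 + 819) = -114909 + 819*√817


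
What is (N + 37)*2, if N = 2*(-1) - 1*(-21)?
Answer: 112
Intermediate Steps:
N = 19 (N = -2 + 21 = 19)
(N + 37)*2 = (19 + 37)*2 = 56*2 = 112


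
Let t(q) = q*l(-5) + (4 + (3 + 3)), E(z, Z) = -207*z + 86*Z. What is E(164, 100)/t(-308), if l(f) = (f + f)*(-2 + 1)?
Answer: 12674/1535 ≈ 8.2567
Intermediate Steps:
l(f) = -2*f (l(f) = (2*f)*(-1) = -2*f)
t(q) = 10 + 10*q (t(q) = q*(-2*(-5)) + (4 + (3 + 3)) = q*10 + (4 + 6) = 10*q + 10 = 10 + 10*q)
E(164, 100)/t(-308) = (-207*164 + 86*100)/(10 + 10*(-308)) = (-33948 + 8600)/(10 - 3080) = -25348/(-3070) = -25348*(-1/3070) = 12674/1535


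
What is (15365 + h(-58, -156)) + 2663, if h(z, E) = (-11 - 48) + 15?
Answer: 17984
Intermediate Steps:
h(z, E) = -44 (h(z, E) = -59 + 15 = -44)
(15365 + h(-58, -156)) + 2663 = (15365 - 44) + 2663 = 15321 + 2663 = 17984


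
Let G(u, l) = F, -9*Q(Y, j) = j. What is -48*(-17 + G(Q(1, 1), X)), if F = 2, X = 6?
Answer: 720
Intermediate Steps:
Q(Y, j) = -j/9
G(u, l) = 2
-48*(-17 + G(Q(1, 1), X)) = -48*(-17 + 2) = -48*(-15) = 720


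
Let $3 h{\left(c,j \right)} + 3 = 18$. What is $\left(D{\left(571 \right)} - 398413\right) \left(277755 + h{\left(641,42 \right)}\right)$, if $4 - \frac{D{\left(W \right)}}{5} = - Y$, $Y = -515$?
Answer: $-111372871680$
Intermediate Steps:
$h{\left(c,j \right)} = 5$ ($h{\left(c,j \right)} = -1 + \frac{1}{3} \cdot 18 = -1 + 6 = 5$)
$D{\left(W \right)} = -2555$ ($D{\left(W \right)} = 20 - 5 \left(\left(-1\right) \left(-515\right)\right) = 20 - 2575 = -2555$)
$\left(D{\left(571 \right)} - 398413\right) \left(277755 + h{\left(641,42 \right)}\right) = \left(-2555 - 398413\right) \left(277755 + 5\right) = \left(-400968\right) 277760 = -111372871680$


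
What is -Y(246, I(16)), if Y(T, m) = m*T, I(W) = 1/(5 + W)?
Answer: -82/7 ≈ -11.714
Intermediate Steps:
Y(T, m) = T*m
-Y(246, I(16)) = -246/(5 + 16) = -246/21 = -1*82/7 = -82/7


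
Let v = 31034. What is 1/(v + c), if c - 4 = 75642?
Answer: 1/106680 ≈ 9.3738e-6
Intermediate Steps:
c = 75646 (c = 4 + 75642 = 75646)
1/(v + c) = 1/(31034 + 75646) = 1/106680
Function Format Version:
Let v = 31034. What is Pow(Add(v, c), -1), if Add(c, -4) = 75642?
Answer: Rational(1, 106680) ≈ 9.3738e-6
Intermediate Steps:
c = 75646 (c = Add(4, 75642) = 75646)
Pow(Add(v, c), -1) = Pow(Add(31034, 75646), -1) = Pow(106680, -1) = Rational(1, 106680)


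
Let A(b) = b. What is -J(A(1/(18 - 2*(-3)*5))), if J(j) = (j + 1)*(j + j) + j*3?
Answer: -121/1152 ≈ -0.10503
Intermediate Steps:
J(j) = 3*j + 2*j*(1 + j) (J(j) = (1 + j)*(2*j) + 3*j = 2*j*(1 + j) + 3*j = 3*j + 2*j*(1 + j))
-J(A(1/(18 - 2*(-3)*5))) = -(5 + 2/(18 - 2*(-3)*5))/(18 - 2*(-3)*5) = -(5 + 2/(18 + 6*5))/(18 + 6*5) = -(5 + 2/(18 + 30))/(18 + 30) = -(5 + 2/48)/48 = -(5 + 2*(1/48))/48 = -(5 + 1/24)/48 = -121/(48*24) = -1*121/1152 = -121/1152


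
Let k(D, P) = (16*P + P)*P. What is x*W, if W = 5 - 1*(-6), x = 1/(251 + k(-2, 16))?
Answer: 11/4603 ≈ 0.0023897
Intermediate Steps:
k(D, P) = 17*P² (k(D, P) = (17*P)*P = 17*P²)
x = 1/4603 (x = 1/(251 + 17*16²) = 1/(251 + 17*256) = 1/(251 + 4352) = 1/4603 ≈ 0.00021725)
W = 11 (W = 5 + 6 = 11)
x*W = (1/4603)*11 = 11/4603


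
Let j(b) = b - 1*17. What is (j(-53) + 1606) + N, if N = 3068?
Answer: 4604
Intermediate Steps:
j(b) = -17 + b (j(b) = b - 17 = -17 + b)
(j(-53) + 1606) + N = ((-17 - 53) + 1606) + 3068 = (-70 + 1606) + 3068 = 1536 + 3068 = 4604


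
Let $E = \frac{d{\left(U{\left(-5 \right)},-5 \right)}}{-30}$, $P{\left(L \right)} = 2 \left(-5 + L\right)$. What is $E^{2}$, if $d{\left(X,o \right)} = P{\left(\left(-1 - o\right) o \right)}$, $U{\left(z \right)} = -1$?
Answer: $\frac{25}{9} \approx 2.7778$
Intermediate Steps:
$P{\left(L \right)} = -10 + 2 L$
$d{\left(X,o \right)} = -10 + 2 o \left(-1 - o\right)$ ($d{\left(X,o \right)} = -10 + 2 \left(-1 - o\right) o = -10 + 2 o \left(-1 - o\right)$)
$E = \frac{5}{3}$ ($E = \frac{-10 - - 10 \left(1 - 5\right)}{-30} = \left(-10 - \left(-10\right) \left(-4\right)\right) \left(- \frac{1}{30}\right) = \left(-10 - 40\right) \left(- \frac{1}{30}\right) = \left(-50\right) \left(- \frac{1}{30}\right) = \frac{5}{3} \approx 1.6667$)
$E^{2} = \left(\frac{5}{3}\right)^{2} = \frac{25}{9}$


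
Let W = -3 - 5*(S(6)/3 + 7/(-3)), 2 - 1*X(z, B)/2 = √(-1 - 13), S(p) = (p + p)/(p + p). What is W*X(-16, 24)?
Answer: 28 - 14*I*√14 ≈ 28.0 - 52.383*I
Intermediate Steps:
S(p) = 1 (S(p) = (2*p)/((2*p)) = (2*p)*(1/(2*p)) = 1)
X(z, B) = 4 - 2*I*√14 (X(z, B) = 4 - 2*√(-1 - 13) = 4 - 2*I*√14)
W = 7 (W = -3 - 5*(1/3 + 7/(-3)) = -3 - 5*(1*(⅓) + 7*(-⅓)) = -3 - 5*(⅓ - 7/3) = -3 - 5*(-2) = -3 + 10 = 7)
W*X(-16, 24) = 7*(4 - 2*I*√14) = 28 - 14*I*√14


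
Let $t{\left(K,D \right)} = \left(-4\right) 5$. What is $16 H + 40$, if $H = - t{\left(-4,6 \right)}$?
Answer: $360$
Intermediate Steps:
$t{\left(K,D \right)} = -20$
$H = 20$ ($H = \left(-1\right) \left(-20\right) = 20$)
$16 H + 40 = 16 \cdot 20 + 40 = 320 + 40 = 360$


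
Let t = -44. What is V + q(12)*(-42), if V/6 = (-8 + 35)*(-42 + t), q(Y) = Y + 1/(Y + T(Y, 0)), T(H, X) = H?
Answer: -57751/4 ≈ -14438.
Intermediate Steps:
q(Y) = Y + 1/(2*Y) (q(Y) = Y + 1/(Y + Y) = Y + 1/(2*Y))
V = -13932 (V = 6*((-8 + 35)*(-42 - 44)) = 6*(27*(-86)) = 6*(-2322) = -13932)
V + q(12)*(-42) = -13932 + (12 + (1/2)/12)*(-42) = -13932 + (12 + (1/2)*(1/12))*(-42) = -13932 + (12 + 1/24)*(-42) = -13932 + (289/24)*(-42) = -13932 - 2023/4 = -57751/4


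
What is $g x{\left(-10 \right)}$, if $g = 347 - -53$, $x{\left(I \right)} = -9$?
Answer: $-3600$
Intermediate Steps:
$g = 400$ ($g = 347 + 53 = 400$)
$g x{\left(-10 \right)} = 400 \left(-9\right) = -3600$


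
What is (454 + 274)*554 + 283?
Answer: 403595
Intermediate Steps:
(454 + 274)*554 + 283 = 728*554 + 283 = 403312 + 283 = 403595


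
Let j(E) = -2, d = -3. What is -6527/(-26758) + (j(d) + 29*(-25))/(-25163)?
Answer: 183691967/673311554 ≈ 0.27282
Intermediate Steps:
-6527/(-26758) + (j(d) + 29*(-25))/(-25163) = -6527/(-26758) + (-2 + 29*(-25))/(-25163) = -6527*(-1/26758) + (-2 - 725)*(-1/25163) = 6527/26758 - 727*(-1/25163) = 6527/26758 + 727/25163 = 183691967/673311554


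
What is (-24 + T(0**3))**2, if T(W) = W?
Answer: 576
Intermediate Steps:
(-24 + T(0**3))**2 = (-24 + 0**3)**2 = (-24 + 0)**2 = (-24)**2 = 576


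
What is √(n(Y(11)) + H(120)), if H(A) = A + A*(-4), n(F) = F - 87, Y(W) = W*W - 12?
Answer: 13*I*√2 ≈ 18.385*I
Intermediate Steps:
Y(W) = -12 + W² (Y(W) = W² - 12 = -12 + W²)
n(F) = -87 + F
H(A) = -3*A (H(A) = A - 4*A = -3*A)
√(n(Y(11)) + H(120)) = √((-87 + (-12 + 11²)) - 3*120) = √((-87 + (-12 + 121)) - 360) = √((-87 + 109) - 360) = √(22 - 360) = √(-338) = 13*I*√2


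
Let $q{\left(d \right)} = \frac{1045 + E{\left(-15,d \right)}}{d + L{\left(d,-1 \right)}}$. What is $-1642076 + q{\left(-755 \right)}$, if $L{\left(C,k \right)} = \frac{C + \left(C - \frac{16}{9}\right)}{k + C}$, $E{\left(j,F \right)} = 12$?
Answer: $- \frac{4206521179646}{2561707} \approx -1.6421 \cdot 10^{6}$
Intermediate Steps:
$L{\left(C,k \right)} = \frac{- \frac{16}{9} + 2 C}{C + k}$ ($L{\left(C,k \right)} = \frac{C + \left(C - \frac{16}{9}\right)}{C + k} = \frac{C + \left(- \frac{16}{9} + C\right)}{C + k} = \frac{- \frac{16}{9} + 2 C}{C + k}$)
$q{\left(d \right)} = \frac{1057}{d + \frac{- \frac{16}{9} + 2 d}{-1 + d}}$ ($q{\left(d \right)} = \frac{1045 + 12}{d + \frac{- \frac{16}{9} + 2 d}{d - 1}} = \frac{1057}{d + \frac{- \frac{16}{9} + 2 d}{-1 + d}}$)
$-1642076 + q{\left(-755 \right)} = -1642076 + \frac{9513 \left(-1 - 755\right)}{-16 + 9 \left(-755\right) + 9 \left(-755\right)^{2}} = -1642076 + 9513 \frac{1}{-16 - 6795 + 9 \cdot 570025} \left(-756\right) = -1642076 + 9513 \frac{1}{-16 - 6795 + 5130225} \left(-756\right) = -1642076 + 9513 \cdot \frac{1}{5123414} \left(-756\right) = -1642076 - \frac{3595914}{2561707} = - \frac{4206521179646}{2561707}$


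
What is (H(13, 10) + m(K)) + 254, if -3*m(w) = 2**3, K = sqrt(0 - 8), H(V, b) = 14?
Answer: 796/3 ≈ 265.33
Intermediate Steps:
K = 2*I*sqrt(2) (K = sqrt(-8) = 2*I*sqrt(2) ≈ 2.8284*I)
m(w) = -8/3 (m(w) = -1/3*2**3 = -1/3*8 = -8/3)
(H(13, 10) + m(K)) + 254 = (14 - 8/3) + 254 = 34/3 + 254 = 796/3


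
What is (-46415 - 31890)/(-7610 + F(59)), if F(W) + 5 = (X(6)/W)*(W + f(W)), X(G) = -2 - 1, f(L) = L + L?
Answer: 78305/7624 ≈ 10.271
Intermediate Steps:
f(L) = 2*L
X(G) = -3
F(W) = -14 (F(W) = -5 + (-3/W)*(W + 2*W) = -5 + (-3/W)*(3*W) = -5 - 9 = -14)
(-46415 - 31890)/(-7610 + F(59)) = (-46415 - 31890)/(-7610 - 14) = -78305/(-7624) = -78305*(-1/7624) = 78305/7624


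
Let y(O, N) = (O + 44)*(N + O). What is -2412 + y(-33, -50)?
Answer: -3325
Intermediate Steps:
y(O, N) = (44 + O)*(N + O)
-2412 + y(-33, -50) = -2412 + ((-33)² + 44*(-50) + 44*(-33) - 50*(-33)) = -2412 + (1089 - 2200 - 1452 + 1650) = -2412 - 913 = -3325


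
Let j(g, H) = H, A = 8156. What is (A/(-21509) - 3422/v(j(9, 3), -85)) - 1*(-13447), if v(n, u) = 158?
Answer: 22811844094/1699211 ≈ 13425.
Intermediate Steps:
(A/(-21509) - 3422/v(j(9, 3), -85)) - 1*(-13447) = (8156/(-21509) - 3422/158) - 1*(-13447) = (8156*(-1/21509) - 3422*1/158) + 13447 = (-8156/21509 - 1711/79) + 13447 = -37446223/1699211 + 13447 = 22811844094/1699211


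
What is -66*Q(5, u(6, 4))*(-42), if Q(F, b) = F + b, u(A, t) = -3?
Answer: 5544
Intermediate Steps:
-66*Q(5, u(6, 4))*(-42) = -66*(5 - 3)*(-42) = -66*2*(-42) = -132*(-42) = 5544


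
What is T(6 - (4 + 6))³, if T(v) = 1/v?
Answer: -1/64 ≈ -0.015625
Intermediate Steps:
T(6 - (4 + 6))³ = (1/(6 - (4 + 6)))³ = (1/(6 - 1*10))³ = (1/(6 - 10))³ = (1/(-4))³ = (-¼)³ = -1/64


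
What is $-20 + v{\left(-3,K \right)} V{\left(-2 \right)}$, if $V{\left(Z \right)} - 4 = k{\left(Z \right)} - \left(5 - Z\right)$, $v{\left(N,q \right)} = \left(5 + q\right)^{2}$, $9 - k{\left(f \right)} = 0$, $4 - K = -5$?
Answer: $1156$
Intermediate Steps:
$K = 9$ ($K = 4 - -5 = 4 + 5 = 9$)
$k{\left(f \right)} = 9$ ($k{\left(f \right)} = 9 - 0 = 9 + 0 = 9$)
$V{\left(Z \right)} = 8 + Z$ ($V{\left(Z \right)} = 4 - \left(-4 - Z\right) = 4 + \left(9 + \left(-5 + Z\right)\right) = 4 + \left(4 + Z\right) = 8 + Z$)
$-20 + v{\left(-3,K \right)} V{\left(-2 \right)} = -20 + \left(5 + 9\right)^{2} \left(8 - 2\right) = -20 + 14^{2} \cdot 6 = -20 + 196 \cdot 6 = -20 + 1176 = 1156$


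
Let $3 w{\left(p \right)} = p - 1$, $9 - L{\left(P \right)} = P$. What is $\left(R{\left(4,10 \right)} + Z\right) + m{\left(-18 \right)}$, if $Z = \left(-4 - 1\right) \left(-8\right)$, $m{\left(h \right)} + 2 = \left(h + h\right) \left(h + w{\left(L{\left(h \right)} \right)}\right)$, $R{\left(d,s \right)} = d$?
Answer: $378$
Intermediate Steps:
$L{\left(P \right)} = 9 - P$
$w{\left(p \right)} = - \frac{1}{3} + \frac{p}{3}$ ($w{\left(p \right)} = \frac{p - 1}{3} = \frac{-1 + p}{3} = - \frac{1}{3} + \frac{p}{3}$)
$m{\left(h \right)} = -2 + 2 h \left(\frac{8}{3} + \frac{2 h}{3}\right)$ ($m{\left(h \right)} = -2 + \left(h + h\right) \left(h + \left(- \frac{1}{3} + \frac{9 - h}{3}\right)\right) = -2 + 2 h \left(h - \left(- \frac{8}{3} + \frac{h}{3}\right)\right) = -2 + 2 h \left(\frac{8}{3} + \frac{2 h}{3}\right)$)
$Z = 40$ ($Z = \left(-5\right) \left(-8\right) = 40$)
$\left(R{\left(4,10 \right)} + Z\right) + m{\left(-18 \right)} = \left(4 + 40\right) + \left(-2 + \frac{4 \left(-18\right)^{2}}{3} + \frac{16}{3} \left(-18\right)\right) = 44 - -334 = 44 + 334 = 378$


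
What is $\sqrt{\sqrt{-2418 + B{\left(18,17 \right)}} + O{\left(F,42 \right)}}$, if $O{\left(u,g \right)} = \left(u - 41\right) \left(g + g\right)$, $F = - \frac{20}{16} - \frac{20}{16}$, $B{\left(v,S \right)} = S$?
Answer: $\sqrt{-3654 + 49 i} \approx 0.4053 + 60.45 i$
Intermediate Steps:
$F = - \frac{5}{2}$ ($F = \left(-20\right) \frac{1}{16} - \frac{5}{4} = - \frac{5}{4} - \frac{5}{4} = - \frac{5}{2} \approx -2.5$)
$O{\left(u,g \right)} = 2 g \left(-41 + u\right)$ ($O{\left(u,g \right)} = \left(-41 + u\right) 2 g = 2 g \left(-41 + u\right)$)
$\sqrt{\sqrt{-2418 + B{\left(18,17 \right)}} + O{\left(F,42 \right)}} = \sqrt{\sqrt{-2418 + 17} + 2 \cdot 42 \left(-41 - \frac{5}{2}\right)} = \sqrt{\sqrt{-2401} + 2 \cdot 42 \left(- \frac{87}{2}\right)} = \sqrt{49 i - 3654} = \sqrt{-3654 + 49 i}$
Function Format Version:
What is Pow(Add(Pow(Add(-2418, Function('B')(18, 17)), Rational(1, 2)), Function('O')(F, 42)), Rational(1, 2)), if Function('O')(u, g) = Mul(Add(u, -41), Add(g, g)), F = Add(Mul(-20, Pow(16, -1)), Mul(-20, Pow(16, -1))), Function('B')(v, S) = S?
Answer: Pow(Add(-3654, Mul(49, I)), Rational(1, 2)) ≈ Add(0.4053, Mul(60.450, I))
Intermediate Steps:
F = Rational(-5, 2) (F = Add(Mul(-20, Rational(1, 16)), Mul(-20, Rational(1, 16))) = Add(Rational(-5, 4), Rational(-5, 4)) = Rational(-5, 2) ≈ -2.5000)
Function('O')(u, g) = Mul(2, g, Add(-41, u)) (Function('O')(u, g) = Mul(Add(-41, u), Mul(2, g)) = Mul(2, g, Add(-41, u)))
Pow(Add(Pow(Add(-2418, Function('B')(18, 17)), Rational(1, 2)), Function('O')(F, 42)), Rational(1, 2)) = Pow(Add(Pow(Add(-2418, 17), Rational(1, 2)), Mul(2, 42, Add(-41, Rational(-5, 2)))), Rational(1, 2)) = Pow(Add(Pow(-2401, Rational(1, 2)), Mul(2, 42, Rational(-87, 2))), Rational(1, 2)) = Pow(Add(Mul(49, I), -3654), Rational(1, 2)) = Pow(Add(-3654, Mul(49, I)), Rational(1, 2))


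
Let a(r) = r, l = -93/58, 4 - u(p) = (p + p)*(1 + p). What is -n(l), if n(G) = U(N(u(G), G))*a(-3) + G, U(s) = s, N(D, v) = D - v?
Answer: 21207/1682 ≈ 12.608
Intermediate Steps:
u(p) = 4 - 2*p*(1 + p) (u(p) = 4 - (p + p)*(1 + p) = 4 - 2*p*(1 + p))
l = -93/58 (l = -93*1/58 = -93/58 ≈ -1.6034)
n(G) = -12 + 6*G**2 + 10*G (n(G) = ((4 - 2*G - 2*G**2) - G)*(-3) + G = (4 - 3*G - 2*G**2)*(-3) + G = (-12 + 6*G**2 + 9*G) + G = -12 + 6*G**2 + 10*G)
-n(l) = -(-12 + 6*(-93/58)**2 + 10*(-93/58)) = -(-12 + 6*(8649/3364) - 465/29) = -(-12 + 25947/1682 - 465/29) = -1*(-21207/1682) = 21207/1682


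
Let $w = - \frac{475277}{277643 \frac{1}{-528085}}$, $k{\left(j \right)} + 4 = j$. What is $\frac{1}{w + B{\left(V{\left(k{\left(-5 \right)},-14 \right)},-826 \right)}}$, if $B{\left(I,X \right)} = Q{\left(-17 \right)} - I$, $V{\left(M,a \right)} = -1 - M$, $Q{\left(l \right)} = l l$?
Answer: $\frac{277643}{251064672228} \approx 1.1059 \cdot 10^{-6}$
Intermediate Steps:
$k{\left(j \right)} = -4 + j$
$Q{\left(l \right)} = l^{2}$
$B{\left(I,X \right)} = 289 - I$ ($B{\left(I,X \right)} = \left(-17\right)^{2} - I = 289 - I$)
$w = \frac{250986654545}{277643}$ ($w = - \frac{475277}{277643 \left(- \frac{1}{528085}\right)} = - \frac{475277}{- \frac{277643}{528085}} = \left(-475277\right) \left(- \frac{528085}{277643}\right) = \frac{250986654545}{277643} \approx 9.0399 \cdot 10^{5}$)
$\frac{1}{w + B{\left(V{\left(k{\left(-5 \right)},-14 \right)},-826 \right)}} = \frac{1}{\frac{250986654545}{277643} + \left(289 - \left(-1 - \left(-4 - 5\right)\right)\right)} = \frac{1}{\frac{250986654545}{277643} + \left(289 - \left(-1 - -9\right)\right)} = \frac{1}{\frac{250986654545}{277643} + \left(289 - \left(-1 + 9\right)\right)} = \frac{1}{\frac{250986654545}{277643} + \left(289 - 8\right)} = \frac{1}{\frac{250986654545}{277643} + 281} = \frac{1}{\frac{251064672228}{277643}} = \frac{277643}{251064672228}$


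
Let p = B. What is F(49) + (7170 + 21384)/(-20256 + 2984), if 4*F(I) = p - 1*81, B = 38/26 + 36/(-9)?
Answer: -2530275/112268 ≈ -22.538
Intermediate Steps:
B = -33/13 (B = 38*(1/26) + 36*(-⅑) = 19/13 - 4 = -33/13 ≈ -2.5385)
p = -33/13 ≈ -2.5385
F(I) = -543/26 (F(I) = (-33/13 - 1*81)/4 = (-33/13 - 81)/4 = (¼)*(-1086/13) = -543/26)
F(49) + (7170 + 21384)/(-20256 + 2984) = -543/26 + (7170 + 21384)/(-20256 + 2984) = -543/26 + 28554/(-17272) = -543/26 + 28554*(-1/17272) = -543/26 - 14277/8636 = -2530275/112268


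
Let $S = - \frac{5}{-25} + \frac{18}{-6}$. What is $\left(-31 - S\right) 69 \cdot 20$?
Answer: $-38916$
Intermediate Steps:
$S = - \frac{14}{5}$ ($S = \left(-5\right) \left(- \frac{1}{25}\right) + 18 \left(- \frac{1}{6}\right) = \frac{1}{5} - 3 = - \frac{14}{5} \approx -2.8$)
$\left(-31 - S\right) 69 \cdot 20 = \left(-31 - - \frac{14}{5}\right) 69 \cdot 20 = \left(-31 + \frac{14}{5}\right) 69 \cdot 20 = \left(- \frac{141}{5}\right) 69 \cdot 20 = \left(- \frac{9729}{5}\right) 20 = -38916$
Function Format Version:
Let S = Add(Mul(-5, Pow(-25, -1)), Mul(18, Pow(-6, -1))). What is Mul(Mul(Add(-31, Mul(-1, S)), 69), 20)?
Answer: -38916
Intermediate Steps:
S = Rational(-14, 5) (S = Add(Mul(-5, Rational(-1, 25)), Mul(18, Rational(-1, 6))) = Add(Rational(1, 5), -3) = Rational(-14, 5) ≈ -2.8000)
Mul(Mul(Add(-31, Mul(-1, S)), 69), 20) = Mul(Mul(Add(-31, Mul(-1, Rational(-14, 5))), 69), 20) = Mul(Mul(Add(-31, Rational(14, 5)), 69), 20) = Mul(Mul(Rational(-141, 5), 69), 20) = Mul(Rational(-9729, 5), 20) = -38916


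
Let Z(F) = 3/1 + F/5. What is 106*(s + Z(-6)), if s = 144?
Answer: 77274/5 ≈ 15455.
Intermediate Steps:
Z(F) = 3 + F/5 (Z(F) = 3*1 + F*(⅕) = 3 + F/5)
106*(s + Z(-6)) = 106*(144 + (3 + (⅕)*(-6))) = 106*(144 + (3 - 6/5)) = 106*(144 + 9/5) = 106*(729/5) = 77274/5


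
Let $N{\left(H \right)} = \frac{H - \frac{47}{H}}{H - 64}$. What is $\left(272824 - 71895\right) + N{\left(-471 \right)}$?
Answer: $\frac{50631315859}{251985} \approx 2.0093 \cdot 10^{5}$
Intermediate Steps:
$N{\left(H \right)} = \frac{H - \frac{47}{H}}{-64 + H}$
$\left(272824 - 71895\right) + N{\left(-471 \right)} = \left(272824 - 71895\right) + \frac{-47 + \left(-471\right)^{2}}{\left(-471\right) \left(-64 - 471\right)} = 200929 - \frac{-47 + 221841}{471 \left(-535\right)} = 200929 - \left(- \frac{1}{251985}\right) 221794 = 200929 + \frac{221794}{251985} = \frac{50631315859}{251985}$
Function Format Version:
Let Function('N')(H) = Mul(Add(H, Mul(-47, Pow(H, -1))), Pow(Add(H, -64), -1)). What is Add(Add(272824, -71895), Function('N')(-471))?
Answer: Rational(50631315859, 251985) ≈ 2.0093e+5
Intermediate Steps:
Function('N')(H) = Mul(Pow(Add(-64, H), -1), Add(H, Mul(-47, Pow(H, -1)))) (Function('N')(H) = Mul(Add(H, Mul(-47, Pow(H, -1))), Pow(Add(-64, H), -1)) = Mul(Pow(Add(-64, H), -1), Add(H, Mul(-47, Pow(H, -1)))))
Add(Add(272824, -71895), Function('N')(-471)) = Add(Add(272824, -71895), Mul(Pow(-471, -1), Pow(Add(-64, -471), -1), Add(-47, Pow(-471, 2)))) = Add(200929, Mul(Rational(-1, 471), Pow(-535, -1), Add(-47, 221841))) = Add(200929, Mul(Rational(-1, 471), Rational(-1, 535), 221794)) = Add(200929, Rational(221794, 251985)) = Rational(50631315859, 251985)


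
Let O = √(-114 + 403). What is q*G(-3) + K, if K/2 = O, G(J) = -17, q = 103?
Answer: -1717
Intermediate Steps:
O = 17 (O = √289 = 17)
K = 34 (K = 2*17 = 34)
q*G(-3) + K = 103*(-17) + 34 = -1751 + 34 = -1717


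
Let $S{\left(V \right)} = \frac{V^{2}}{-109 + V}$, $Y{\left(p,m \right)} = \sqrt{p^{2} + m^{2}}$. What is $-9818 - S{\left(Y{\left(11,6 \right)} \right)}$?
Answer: $- \frac{115089119}{11724} + \frac{157 \sqrt{157}}{11724} \approx -9816.4$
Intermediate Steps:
$Y{\left(p,m \right)} = \sqrt{m^{2} + p^{2}}$
$S{\left(V \right)} = \frac{V^{2}}{-109 + V}$
$-9818 - S{\left(Y{\left(11,6 \right)} \right)} = -9818 - \frac{\left(\sqrt{6^{2} + 11^{2}}\right)^{2}}{-109 + \sqrt{6^{2} + 11^{2}}} = -9818 - \frac{\left(\sqrt{36 + 121}\right)^{2}}{-109 + \sqrt{36 + 121}} = -9818 - \frac{\left(\sqrt{157}\right)^{2}}{-109 + \sqrt{157}} = -9818 - \frac{157}{-109 + \sqrt{157}}$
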